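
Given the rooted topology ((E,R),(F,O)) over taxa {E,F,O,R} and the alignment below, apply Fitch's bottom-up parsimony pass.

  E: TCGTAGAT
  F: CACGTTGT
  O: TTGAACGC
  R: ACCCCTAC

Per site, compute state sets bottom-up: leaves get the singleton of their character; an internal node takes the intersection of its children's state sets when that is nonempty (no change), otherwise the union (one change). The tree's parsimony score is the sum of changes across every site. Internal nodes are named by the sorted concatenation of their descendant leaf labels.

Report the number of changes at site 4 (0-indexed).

ER@0: {T} ∪ {A} = {A,T} (union, +1)
FO@0: {C} ∪ {T} = {C,T} (union, +1)
EFOR@0: {A,T} ∩ {C,T} = {T} (intersection, +0)
ER@1: {C} ∩ {C} = {C} (intersection, +0)
FO@1: {A} ∪ {T} = {A,T} (union, +1)
EFOR@1: {C} ∪ {A,T} = {A,C,T} (union, +1)
ER@2: {G} ∪ {C} = {C,G} (union, +1)
FO@2: {C} ∪ {G} = {C,G} (union, +1)
EFOR@2: {C,G} ∩ {C,G} = {C,G} (intersection, +0)
ER@3: {T} ∪ {C} = {C,T} (union, +1)
FO@3: {G} ∪ {A} = {A,G} (union, +1)
EFOR@3: {C,T} ∪ {A,G} = {A,C,G,T} (union, +1)
ER@4: {A} ∪ {C} = {A,C} (union, +1)
FO@4: {T} ∪ {A} = {A,T} (union, +1)
EFOR@4: {A,C} ∩ {A,T} = {A} (intersection, +0)
ER@5: {G} ∪ {T} = {G,T} (union, +1)
FO@5: {T} ∪ {C} = {C,T} (union, +1)
EFOR@5: {G,T} ∩ {C,T} = {T} (intersection, +0)
ER@6: {A} ∩ {A} = {A} (intersection, +0)
FO@6: {G} ∩ {G} = {G} (intersection, +0)
EFOR@6: {A} ∪ {G} = {A,G} (union, +1)
ER@7: {T} ∪ {C} = {C,T} (union, +1)
FO@7: {T} ∪ {C} = {C,T} (union, +1)
EFOR@7: {C,T} ∩ {C,T} = {C,T} (intersection, +0)
per-site changes: [2, 2, 2, 3, 2, 2, 1, 2]; total = 16

2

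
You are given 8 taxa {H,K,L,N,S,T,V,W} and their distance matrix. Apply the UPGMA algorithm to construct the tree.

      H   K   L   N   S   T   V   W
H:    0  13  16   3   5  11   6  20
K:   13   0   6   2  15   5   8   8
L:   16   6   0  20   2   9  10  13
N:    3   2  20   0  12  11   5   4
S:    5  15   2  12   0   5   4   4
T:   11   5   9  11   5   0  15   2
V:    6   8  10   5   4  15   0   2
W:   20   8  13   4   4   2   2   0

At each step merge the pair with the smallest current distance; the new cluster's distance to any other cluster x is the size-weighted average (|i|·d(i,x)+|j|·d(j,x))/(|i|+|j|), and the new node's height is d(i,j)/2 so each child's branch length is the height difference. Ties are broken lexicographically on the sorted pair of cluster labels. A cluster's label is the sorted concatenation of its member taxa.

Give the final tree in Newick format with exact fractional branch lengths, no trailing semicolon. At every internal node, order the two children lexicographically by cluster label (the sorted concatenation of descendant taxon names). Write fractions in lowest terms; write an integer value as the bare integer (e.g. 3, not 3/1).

step 1: merge (K,N) at d=2; branch lengths K→1, N→1; new cluster KN
  updated: d(H,KN)=8, d(KN,L)=13, d(KN,S)=27/2, d(KN,T)=8, d(KN,V)=13/2, d(KN,W)=6
step 2: merge (L,S) at d=2; branch lengths L→1, S→1; new cluster LS
  updated: d(H,LS)=21/2, d(KN,LS)=53/4, d(LS,T)=7, d(LS,V)=7, d(LS,W)=17/2
step 3: merge (T,W) at d=2; branch lengths T→1, W→1; new cluster TW
  updated: d(H,TW)=31/2, d(KN,TW)=7, d(LS,TW)=31/4, d(TW,V)=17/2
step 4: merge (H,V) at d=6; branch lengths H→3, V→3; new cluster HV
  updated: d(HV,KN)=29/4, d(HV,LS)=35/4, d(HV,TW)=12
step 5: merge (KN,TW) at d=7; branch lengths KN→5/2, TW→5/2; new cluster KNTW
  updated: d(HV,KNTW)=77/8, d(KNTW,LS)=21/2
step 6: merge (HV,LS) at d=35/4; branch lengths HV→11/8, LS→27/8; new cluster HLSV
  updated: d(HLSV,KNTW)=161/16
step 7: merge (HLSV,KNTW) at d=161/16; branch lengths HLSV→21/32, KNTW→49/32; new cluster HKLNSTVW
final tree: (((H:3,V:3):11/8,(L:1,S:1):27/8):21/32,((K:1,N:1):5/2,(T:1,W:1):5/2):49/32)
total length: 383/16

(((H:3,V:3):11/8,(L:1,S:1):27/8):21/32,((K:1,N:1):5/2,(T:1,W:1):5/2):49/32)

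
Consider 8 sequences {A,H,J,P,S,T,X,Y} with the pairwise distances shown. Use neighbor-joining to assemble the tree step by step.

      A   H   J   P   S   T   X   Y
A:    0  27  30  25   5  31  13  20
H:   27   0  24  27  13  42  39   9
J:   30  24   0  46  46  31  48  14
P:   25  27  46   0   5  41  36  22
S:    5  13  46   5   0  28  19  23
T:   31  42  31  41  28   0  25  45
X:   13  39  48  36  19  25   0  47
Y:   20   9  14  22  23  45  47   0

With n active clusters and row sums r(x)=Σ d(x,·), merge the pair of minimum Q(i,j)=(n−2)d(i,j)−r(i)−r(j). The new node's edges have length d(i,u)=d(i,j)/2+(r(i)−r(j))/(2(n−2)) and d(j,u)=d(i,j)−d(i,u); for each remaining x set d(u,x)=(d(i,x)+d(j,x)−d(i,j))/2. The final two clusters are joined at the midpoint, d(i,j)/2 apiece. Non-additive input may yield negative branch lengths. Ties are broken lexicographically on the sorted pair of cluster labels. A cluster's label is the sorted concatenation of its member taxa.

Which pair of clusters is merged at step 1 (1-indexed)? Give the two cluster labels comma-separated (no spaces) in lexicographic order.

step 1: merge (J,Y) at d=14, Q=-335; branch lengths J→143/12, Y→25/12; new cluster JY
  updated: d(A,JY)=18, d(H,JY)=19/2, d(JY,P)=27, d(JY,S)=55/2, d(JY,T)=31, d(JY,X)=81/2
step 2: merge (H,JY) at d=19/2, Q=-527/2; branch lengths H→103/20, JY→87/20; new cluster HJY
  updated: d(A,HJY)=71/4, d(HJY,P)=89/4, d(HJY,S)=31/2, d(HJY,T)=127/4, d(HJY,X)=35
step 3: merge (T,X) at d=25, Q=-739/4; branch lengths T→515/32, X→285/32; new cluster TX
  updated: d(A,TX)=19/2, d(HJY,TX)=167/8, d(P,TX)=26, d(S,TX)=11
step 4: merge (P,S) at d=5, Q=-399/4; branch lengths P→227/24, S→-107/24; new cluster PS
  updated: d(A,PS)=25/2, d(HJY,PS)=131/8, d(PS,TX)=16
step 5: merge (A,TX) at d=19/2, Q=-537/8; branch lengths A→99/32, TX→205/32; new cluster ATX
  updated: d(ATX,HJY)=233/16, d(ATX,PS)=19/2
step 6: merge (ATX,HJY) at d=233/16, Q=-647/16; branch lengths ATX→123/32, HJY→343/32; new cluster AHJTXY
  updated: d(AHJTXY,PS)=181/32
step 7: merge (AHJTXY,PS) at d=181/32; branch lengths AHJTXY→181/64, PS→181/64; new cluster AHJPSTXY
final tree: (((A:99/32,(T:515/32,X:285/32):205/32):123/32,(H:103/20,(J:143/12,Y:25/12):87/20):343/32):181/64,(P:227/24,S:-107/24):181/64)
total length: 2663/32

J,Y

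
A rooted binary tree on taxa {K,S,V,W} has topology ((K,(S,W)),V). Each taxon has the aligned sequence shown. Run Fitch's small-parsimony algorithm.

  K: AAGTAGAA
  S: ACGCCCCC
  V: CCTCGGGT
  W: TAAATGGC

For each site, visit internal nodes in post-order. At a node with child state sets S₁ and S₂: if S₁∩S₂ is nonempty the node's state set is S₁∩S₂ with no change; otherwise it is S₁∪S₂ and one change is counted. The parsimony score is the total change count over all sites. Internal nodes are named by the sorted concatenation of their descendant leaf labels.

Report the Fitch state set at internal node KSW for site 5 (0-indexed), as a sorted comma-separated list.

G

SW@0: {A} ∪ {T} = {A,T} (union, +1)
KSW@0: {A} ∩ {A,T} = {A} (intersection, +0)
KSVW@0: {A} ∪ {C} = {A,C} (union, +1)
SW@1: {C} ∪ {A} = {A,C} (union, +1)
KSW@1: {A} ∩ {A,C} = {A} (intersection, +0)
KSVW@1: {A} ∪ {C} = {A,C} (union, +1)
SW@2: {G} ∪ {A} = {A,G} (union, +1)
KSW@2: {G} ∩ {A,G} = {G} (intersection, +0)
KSVW@2: {G} ∪ {T} = {G,T} (union, +1)
SW@3: {C} ∪ {A} = {A,C} (union, +1)
KSW@3: {T} ∪ {A,C} = {A,C,T} (union, +1)
KSVW@3: {A,C,T} ∩ {C} = {C} (intersection, +0)
SW@4: {C} ∪ {T} = {C,T} (union, +1)
KSW@4: {A} ∪ {C,T} = {A,C,T} (union, +1)
KSVW@4: {A,C,T} ∪ {G} = {A,C,G,T} (union, +1)
SW@5: {C} ∪ {G} = {C,G} (union, +1)
KSW@5: {G} ∩ {C,G} = {G} (intersection, +0)
KSVW@5: {G} ∩ {G} = {G} (intersection, +0)
SW@6: {C} ∪ {G} = {C,G} (union, +1)
KSW@6: {A} ∪ {C,G} = {A,C,G} (union, +1)
KSVW@6: {A,C,G} ∩ {G} = {G} (intersection, +0)
SW@7: {C} ∩ {C} = {C} (intersection, +0)
KSW@7: {A} ∪ {C} = {A,C} (union, +1)
KSVW@7: {A,C} ∪ {T} = {A,C,T} (union, +1)
per-site changes: [2, 2, 2, 2, 3, 1, 2, 2]; total = 16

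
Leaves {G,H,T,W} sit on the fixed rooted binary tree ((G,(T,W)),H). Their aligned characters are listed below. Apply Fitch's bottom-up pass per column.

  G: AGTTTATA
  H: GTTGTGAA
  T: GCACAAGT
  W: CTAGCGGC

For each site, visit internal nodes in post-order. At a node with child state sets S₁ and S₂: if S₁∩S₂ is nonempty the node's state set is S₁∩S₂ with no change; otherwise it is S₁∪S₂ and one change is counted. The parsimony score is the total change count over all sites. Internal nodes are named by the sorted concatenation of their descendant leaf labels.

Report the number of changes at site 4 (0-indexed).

2

site 0, node TW: T={G} ∪ W={C} → {C,G} (+1)
site 0, node GTW: G={A} ∪ TW={C,G} → {A,C,G} (+1)
site 0, node GHTW: GTW={A,C,G} ∩ H={G} → {G} (+0)
site 1, node TW: T={C} ∪ W={T} → {C,T} (+1)
site 1, node GTW: G={G} ∪ TW={C,T} → {C,G,T} (+1)
site 1, node GHTW: GTW={C,G,T} ∩ H={T} → {T} (+0)
site 2, node TW: T={A} ∩ W={A} → {A} (+0)
site 2, node GTW: G={T} ∪ TW={A} → {A,T} (+1)
site 2, node GHTW: GTW={A,T} ∩ H={T} → {T} (+0)
site 3, node TW: T={C} ∪ W={G} → {C,G} (+1)
site 3, node GTW: G={T} ∪ TW={C,G} → {C,G,T} (+1)
site 3, node GHTW: GTW={C,G,T} ∩ H={G} → {G} (+0)
site 4, node TW: T={A} ∪ W={C} → {A,C} (+1)
site 4, node GTW: G={T} ∪ TW={A,C} → {A,C,T} (+1)
site 4, node GHTW: GTW={A,C,T} ∩ H={T} → {T} (+0)
site 5, node TW: T={A} ∪ W={G} → {A,G} (+1)
site 5, node GTW: G={A} ∩ TW={A,G} → {A} (+0)
site 5, node GHTW: GTW={A} ∪ H={G} → {A,G} (+1)
site 6, node TW: T={G} ∩ W={G} → {G} (+0)
site 6, node GTW: G={T} ∪ TW={G} → {G,T} (+1)
site 6, node GHTW: GTW={G,T} ∪ H={A} → {A,G,T} (+1)
site 7, node TW: T={T} ∪ W={C} → {C,T} (+1)
site 7, node GTW: G={A} ∪ TW={C,T} → {A,C,T} (+1)
site 7, node GHTW: GTW={A,C,T} ∩ H={A} → {A} (+0)
per-site changes: [2, 2, 1, 2, 2, 2, 2, 2]; total = 15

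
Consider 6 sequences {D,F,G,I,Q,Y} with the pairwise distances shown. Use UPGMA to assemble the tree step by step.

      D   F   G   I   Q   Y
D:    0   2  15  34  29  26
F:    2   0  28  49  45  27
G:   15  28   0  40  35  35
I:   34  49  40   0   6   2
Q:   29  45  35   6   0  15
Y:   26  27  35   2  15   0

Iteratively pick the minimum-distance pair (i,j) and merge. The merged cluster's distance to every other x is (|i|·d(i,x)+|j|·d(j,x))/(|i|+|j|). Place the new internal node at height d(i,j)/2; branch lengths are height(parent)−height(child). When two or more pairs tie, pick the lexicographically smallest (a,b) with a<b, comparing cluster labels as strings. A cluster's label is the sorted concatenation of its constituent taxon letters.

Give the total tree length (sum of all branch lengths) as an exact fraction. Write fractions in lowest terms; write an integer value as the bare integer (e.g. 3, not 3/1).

iteration 1: select D,F (d=2); attach at lengths (1, 1); label the merged cluster DF
  updated: d(DF,G)=43/2, d(DF,I)=83/2, d(DF,Q)=37, d(DF,Y)=53/2
iteration 2: select I,Y (d=2); attach at lengths (1, 1); label the merged cluster IY
  updated: d(DF,IY)=34, d(G,IY)=75/2, d(IY,Q)=21/2
iteration 3: select IY,Q (d=21/2); attach at lengths (17/4, 21/4); label the merged cluster IQY
  updated: d(DF,IQY)=35, d(G,IQY)=110/3
iteration 4: select DF,G (d=43/2); attach at lengths (39/4, 43/4); label the merged cluster DFG
  updated: d(DFG,IQY)=320/9
iteration 5: select DFG,IQY (d=320/9); attach at lengths (253/36, 451/36); label the merged cluster DFGIQY
final tree: (((D:1,F:1):39/4,G:43/4):253/36,((I:1,Y:1):17/4,Q:21/4):451/36)
total length: 482/9

482/9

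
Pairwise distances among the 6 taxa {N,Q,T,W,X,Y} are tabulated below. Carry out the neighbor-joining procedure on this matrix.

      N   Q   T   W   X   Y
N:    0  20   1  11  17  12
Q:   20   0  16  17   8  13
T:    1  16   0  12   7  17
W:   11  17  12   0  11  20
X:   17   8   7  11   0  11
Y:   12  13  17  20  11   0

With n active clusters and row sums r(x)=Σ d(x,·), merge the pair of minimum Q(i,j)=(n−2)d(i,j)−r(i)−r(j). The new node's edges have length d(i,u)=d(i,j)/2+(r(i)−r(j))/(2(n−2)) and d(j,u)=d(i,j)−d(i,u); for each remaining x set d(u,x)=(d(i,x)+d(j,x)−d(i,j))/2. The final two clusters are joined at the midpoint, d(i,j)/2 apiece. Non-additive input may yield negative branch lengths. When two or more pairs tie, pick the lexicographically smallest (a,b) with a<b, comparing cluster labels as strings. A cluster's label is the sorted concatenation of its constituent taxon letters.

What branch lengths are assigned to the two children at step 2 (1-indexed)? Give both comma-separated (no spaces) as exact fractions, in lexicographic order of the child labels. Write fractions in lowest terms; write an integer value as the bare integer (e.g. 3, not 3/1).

iteration 1: select N,T (d=1, Q=-110); attach at lengths (3/2, -1/2); label the merged cluster NT
  updated: d(NT,Q)=35/2, d(NT,W)=11, d(NT,X)=23/2, d(NT,Y)=14
iteration 2: select NT,W (d=11, Q=-80); attach at lengths (14/3, 19/3); label the merged cluster NTW
  updated: d(NTW,Q)=47/4, d(NTW,X)=23/4, d(NTW,Y)=23/2
iteration 3: select NTW,X (d=23/4, Q=-169/4); attach at lengths (63/16, 29/16); label the merged cluster NTWX
  updated: d(NTWX,Q)=7, d(NTWX,Y)=67/8
iteration 4: select NTWX,Q (d=7, Q=-227/8); attach at lengths (19/16, 93/16); label the merged cluster NQTWX
  updated: d(NQTWX,Y)=115/16
iteration 5: select NQTWX,Y (d=115/16); attach at lengths (115/32, 115/32); label the merged cluster NQTWXY
final tree: (((((N:3/2,T:-1/2):14/3,W:19/3):63/16,X:29/16):19/16,Q:93/16):115/32,Y:115/32)
total length: 511/16

14/3,19/3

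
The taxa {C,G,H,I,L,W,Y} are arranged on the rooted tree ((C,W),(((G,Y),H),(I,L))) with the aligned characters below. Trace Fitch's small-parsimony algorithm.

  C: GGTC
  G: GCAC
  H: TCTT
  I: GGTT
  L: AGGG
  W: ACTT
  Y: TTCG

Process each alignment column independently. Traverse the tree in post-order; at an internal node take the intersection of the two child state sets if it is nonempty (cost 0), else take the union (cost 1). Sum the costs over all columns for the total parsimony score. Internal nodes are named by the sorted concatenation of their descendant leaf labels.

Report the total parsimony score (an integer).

14

[col 0] CW: children C:{G}, W:{A} ∪→ {A,G}; cost 1
[col 0] GY: children G:{G}, Y:{T} ∪→ {G,T}; cost 1
[col 0] GHY: children GY:{G,T}, H:{T} ∩→ {T}; cost 0
[col 0] IL: children I:{G}, L:{A} ∪→ {A,G}; cost 1
[col 0] GHILY: children GHY:{T}, IL:{A,G} ∪→ {A,G,T}; cost 1
[col 0] CGHILWY: children CW:{A,G}, GHILY:{A,G,T} ∩→ {A,G}; cost 0
[col 1] CW: children C:{G}, W:{C} ∪→ {C,G}; cost 1
[col 1] GY: children G:{C}, Y:{T} ∪→ {C,T}; cost 1
[col 1] GHY: children GY:{C,T}, H:{C} ∩→ {C}; cost 0
[col 1] IL: children I:{G}, L:{G} ∩→ {G}; cost 0
[col 1] GHILY: children GHY:{C}, IL:{G} ∪→ {C,G}; cost 1
[col 1] CGHILWY: children CW:{C,G}, GHILY:{C,G} ∩→ {C,G}; cost 0
[col 2] CW: children C:{T}, W:{T} ∩→ {T}; cost 0
[col 2] GY: children G:{A}, Y:{C} ∪→ {A,C}; cost 1
[col 2] GHY: children GY:{A,C}, H:{T} ∪→ {A,C,T}; cost 1
[col 2] IL: children I:{T}, L:{G} ∪→ {G,T}; cost 1
[col 2] GHILY: children GHY:{A,C,T}, IL:{G,T} ∩→ {T}; cost 0
[col 2] CGHILWY: children CW:{T}, GHILY:{T} ∩→ {T}; cost 0
[col 3] CW: children C:{C}, W:{T} ∪→ {C,T}; cost 1
[col 3] GY: children G:{C}, Y:{G} ∪→ {C,G}; cost 1
[col 3] GHY: children GY:{C,G}, H:{T} ∪→ {C,G,T}; cost 1
[col 3] IL: children I:{T}, L:{G} ∪→ {G,T}; cost 1
[col 3] GHILY: children GHY:{C,G,T}, IL:{G,T} ∩→ {G,T}; cost 0
[col 3] CGHILWY: children CW:{C,T}, GHILY:{G,T} ∩→ {T}; cost 0
per-site changes: [4, 3, 3, 4]; total = 14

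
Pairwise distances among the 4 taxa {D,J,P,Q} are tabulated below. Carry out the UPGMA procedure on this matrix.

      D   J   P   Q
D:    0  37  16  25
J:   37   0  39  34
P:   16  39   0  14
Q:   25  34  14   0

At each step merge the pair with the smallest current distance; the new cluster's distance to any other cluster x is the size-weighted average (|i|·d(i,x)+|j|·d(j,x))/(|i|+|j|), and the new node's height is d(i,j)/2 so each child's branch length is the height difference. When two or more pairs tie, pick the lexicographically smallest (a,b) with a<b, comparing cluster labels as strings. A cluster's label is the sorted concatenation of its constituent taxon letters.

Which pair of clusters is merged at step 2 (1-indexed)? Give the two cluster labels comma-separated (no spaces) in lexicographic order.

step 1: merge (P,Q) at d=14; branch lengths P→7, Q→7; new cluster PQ
  updated: d(D,PQ)=41/2, d(J,PQ)=73/2
step 2: merge (D,PQ) at d=41/2; branch lengths D→41/4, PQ→13/4; new cluster DPQ
  updated: d(DPQ,J)=110/3
step 3: merge (DPQ,J) at d=110/3; branch lengths DPQ→97/12, J→55/3; new cluster DJPQ
final tree: ((D:41/4,(P:7,Q:7):13/4):97/12,J:55/3)
total length: 647/12

D,PQ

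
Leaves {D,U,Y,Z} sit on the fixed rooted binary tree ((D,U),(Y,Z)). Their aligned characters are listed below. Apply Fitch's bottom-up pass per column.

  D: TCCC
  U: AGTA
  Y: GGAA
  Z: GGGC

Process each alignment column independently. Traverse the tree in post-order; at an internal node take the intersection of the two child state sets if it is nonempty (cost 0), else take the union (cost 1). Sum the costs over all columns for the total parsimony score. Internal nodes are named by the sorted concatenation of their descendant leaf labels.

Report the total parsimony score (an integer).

[col 0] DU: children D:{T}, U:{A} ∪→ {A,T}; cost 1
[col 0] YZ: children Y:{G}, Z:{G} ∩→ {G}; cost 0
[col 0] DUYZ: children DU:{A,T}, YZ:{G} ∪→ {A,G,T}; cost 1
[col 1] DU: children D:{C}, U:{G} ∪→ {C,G}; cost 1
[col 1] YZ: children Y:{G}, Z:{G} ∩→ {G}; cost 0
[col 1] DUYZ: children DU:{C,G}, YZ:{G} ∩→ {G}; cost 0
[col 2] DU: children D:{C}, U:{T} ∪→ {C,T}; cost 1
[col 2] YZ: children Y:{A}, Z:{G} ∪→ {A,G}; cost 1
[col 2] DUYZ: children DU:{C,T}, YZ:{A,G} ∪→ {A,C,G,T}; cost 1
[col 3] DU: children D:{C}, U:{A} ∪→ {A,C}; cost 1
[col 3] YZ: children Y:{A}, Z:{C} ∪→ {A,C}; cost 1
[col 3] DUYZ: children DU:{A,C}, YZ:{A,C} ∩→ {A,C}; cost 0
per-site changes: [2, 1, 3, 2]; total = 8

8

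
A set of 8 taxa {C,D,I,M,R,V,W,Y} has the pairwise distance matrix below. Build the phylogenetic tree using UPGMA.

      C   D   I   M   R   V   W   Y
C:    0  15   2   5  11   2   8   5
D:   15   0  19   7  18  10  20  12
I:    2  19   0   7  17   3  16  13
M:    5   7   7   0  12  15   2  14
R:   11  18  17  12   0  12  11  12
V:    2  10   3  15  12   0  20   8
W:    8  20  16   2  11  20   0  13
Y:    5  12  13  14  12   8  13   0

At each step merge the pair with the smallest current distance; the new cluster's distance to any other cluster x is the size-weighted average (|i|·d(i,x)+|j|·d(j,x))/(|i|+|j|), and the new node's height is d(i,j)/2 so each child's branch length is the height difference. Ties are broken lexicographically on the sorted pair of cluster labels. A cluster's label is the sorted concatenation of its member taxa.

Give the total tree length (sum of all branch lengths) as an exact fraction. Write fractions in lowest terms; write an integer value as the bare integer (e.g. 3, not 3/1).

2857/84

iteration 1: select C,I (d=2); attach at lengths (1, 1); label the merged cluster CI
  updated: d(CI,D)=17, d(CI,M)=6, d(CI,R)=14, d(CI,V)=5/2, d(CI,W)=12, d(CI,Y)=9
iteration 2: select M,W (d=2); attach at lengths (1, 1); label the merged cluster MW
  updated: d(CI,MW)=9, d(D,MW)=27/2, d(MW,R)=23/2, d(MW,V)=35/2, d(MW,Y)=27/2
iteration 3: select CI,V (d=5/2); attach at lengths (1/4, 5/4); label the merged cluster CIV
  updated: d(CIV,D)=44/3, d(CIV,MW)=71/6, d(CIV,R)=40/3, d(CIV,Y)=26/3
iteration 4: select CIV,Y (d=26/3); attach at lengths (37/12, 13/3); label the merged cluster CIVY
  updated: d(CIVY,D)=14, d(CIVY,MW)=49/4, d(CIVY,R)=13
iteration 5: select MW,R (d=23/2); attach at lengths (19/4, 23/4); label the merged cluster MRW
  updated: d(CIVY,MRW)=25/2, d(D,MRW)=15
iteration 6: select CIVY,MRW (d=25/2); attach at lengths (23/12, 1/2); label the merged cluster CIMRVWY
  updated: d(CIMRVWY,D)=101/7
iteration 7: select CIMRVWY,D (d=101/7); attach at lengths (27/28, 101/14); label the merged cluster CDIMRVWY
final tree: (((((C:1,I:1):1/4,V:5/4):37/12,Y:13/3):23/12,((M:1,W:1):19/4,R:23/4):1/2):27/28,D:101/14)
total length: 2857/84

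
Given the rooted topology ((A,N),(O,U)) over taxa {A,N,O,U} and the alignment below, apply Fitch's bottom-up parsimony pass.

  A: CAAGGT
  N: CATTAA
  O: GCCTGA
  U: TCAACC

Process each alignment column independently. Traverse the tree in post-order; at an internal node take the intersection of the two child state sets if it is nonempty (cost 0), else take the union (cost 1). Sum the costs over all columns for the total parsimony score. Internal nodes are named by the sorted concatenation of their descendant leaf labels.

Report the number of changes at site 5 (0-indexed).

2

site 0, node AN: A={C} ∩ N={C} → {C} (+0)
site 0, node OU: O={G} ∪ U={T} → {G,T} (+1)
site 0, node ANOU: AN={C} ∪ OU={G,T} → {C,G,T} (+1)
site 1, node AN: A={A} ∩ N={A} → {A} (+0)
site 1, node OU: O={C} ∩ U={C} → {C} (+0)
site 1, node ANOU: AN={A} ∪ OU={C} → {A,C} (+1)
site 2, node AN: A={A} ∪ N={T} → {A,T} (+1)
site 2, node OU: O={C} ∪ U={A} → {A,C} (+1)
site 2, node ANOU: AN={A,T} ∩ OU={A,C} → {A} (+0)
site 3, node AN: A={G} ∪ N={T} → {G,T} (+1)
site 3, node OU: O={T} ∪ U={A} → {A,T} (+1)
site 3, node ANOU: AN={G,T} ∩ OU={A,T} → {T} (+0)
site 4, node AN: A={G} ∪ N={A} → {A,G} (+1)
site 4, node OU: O={G} ∪ U={C} → {C,G} (+1)
site 4, node ANOU: AN={A,G} ∩ OU={C,G} → {G} (+0)
site 5, node AN: A={T} ∪ N={A} → {A,T} (+1)
site 5, node OU: O={A} ∪ U={C} → {A,C} (+1)
site 5, node ANOU: AN={A,T} ∩ OU={A,C} → {A} (+0)
per-site changes: [2, 1, 2, 2, 2, 2]; total = 11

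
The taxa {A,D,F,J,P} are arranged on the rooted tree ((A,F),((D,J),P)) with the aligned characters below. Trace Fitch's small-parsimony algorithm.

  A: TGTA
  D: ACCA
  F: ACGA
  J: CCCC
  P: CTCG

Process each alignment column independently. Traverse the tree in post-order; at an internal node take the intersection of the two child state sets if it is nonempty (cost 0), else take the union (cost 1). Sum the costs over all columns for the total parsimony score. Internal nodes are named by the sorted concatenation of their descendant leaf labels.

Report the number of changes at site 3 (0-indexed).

2

[col 0] AF: children A:{T}, F:{A} ∪→ {A,T}; cost 1
[col 0] DJ: children D:{A}, J:{C} ∪→ {A,C}; cost 1
[col 0] DJP: children DJ:{A,C}, P:{C} ∩→ {C}; cost 0
[col 0] ADFJP: children AF:{A,T}, DJP:{C} ∪→ {A,C,T}; cost 1
[col 1] AF: children A:{G}, F:{C} ∪→ {C,G}; cost 1
[col 1] DJ: children D:{C}, J:{C} ∩→ {C}; cost 0
[col 1] DJP: children DJ:{C}, P:{T} ∪→ {C,T}; cost 1
[col 1] ADFJP: children AF:{C,G}, DJP:{C,T} ∩→ {C}; cost 0
[col 2] AF: children A:{T}, F:{G} ∪→ {G,T}; cost 1
[col 2] DJ: children D:{C}, J:{C} ∩→ {C}; cost 0
[col 2] DJP: children DJ:{C}, P:{C} ∩→ {C}; cost 0
[col 2] ADFJP: children AF:{G,T}, DJP:{C} ∪→ {C,G,T}; cost 1
[col 3] AF: children A:{A}, F:{A} ∩→ {A}; cost 0
[col 3] DJ: children D:{A}, J:{C} ∪→ {A,C}; cost 1
[col 3] DJP: children DJ:{A,C}, P:{G} ∪→ {A,C,G}; cost 1
[col 3] ADFJP: children AF:{A}, DJP:{A,C,G} ∩→ {A}; cost 0
per-site changes: [3, 2, 2, 2]; total = 9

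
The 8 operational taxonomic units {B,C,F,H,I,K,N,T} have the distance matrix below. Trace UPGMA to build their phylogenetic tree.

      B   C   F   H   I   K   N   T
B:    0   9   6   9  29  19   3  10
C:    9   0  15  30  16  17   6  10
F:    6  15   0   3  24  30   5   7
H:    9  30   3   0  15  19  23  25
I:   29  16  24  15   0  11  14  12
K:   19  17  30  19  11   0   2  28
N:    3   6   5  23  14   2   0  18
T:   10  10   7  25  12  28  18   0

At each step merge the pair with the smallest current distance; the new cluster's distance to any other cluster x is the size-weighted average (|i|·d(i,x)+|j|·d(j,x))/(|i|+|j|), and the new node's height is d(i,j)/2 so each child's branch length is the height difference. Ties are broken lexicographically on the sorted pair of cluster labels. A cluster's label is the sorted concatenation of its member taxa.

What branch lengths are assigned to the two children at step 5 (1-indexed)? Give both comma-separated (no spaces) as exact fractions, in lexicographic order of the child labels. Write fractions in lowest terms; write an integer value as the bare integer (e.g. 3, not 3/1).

25/4,21/4

iteration 1: select K,N (d=2); attach at lengths (1, 1); label the merged cluster KN
  updated: d(B,KN)=11, d(C,KN)=23/2, d(F,KN)=35/2, d(H,KN)=21, d(I,KN)=25/2, d(KN,T)=23
iteration 2: select F,H (d=3); attach at lengths (3/2, 3/2); label the merged cluster FH
  updated: d(B,FH)=15/2, d(C,FH)=45/2, d(FH,I)=39/2, d(FH,KN)=77/4, d(FH,T)=16
iteration 3: select B,FH (d=15/2); attach at lengths (15/4, 9/4); label the merged cluster BFH
  updated: d(BFH,C)=18, d(BFH,I)=68/3, d(BFH,KN)=33/2, d(BFH,T)=14
iteration 4: select C,T (d=10); attach at lengths (5, 5); label the merged cluster CT
  updated: d(BFH,CT)=16, d(CT,I)=14, d(CT,KN)=69/4
iteration 5: select I,KN (d=25/2); attach at lengths (25/4, 21/4); label the merged cluster IKN
  updated: d(BFH,IKN)=167/9, d(CT,IKN)=97/6
iteration 6: select BFH,CT (d=16); attach at lengths (17/4, 3); label the merged cluster BCFHT
  updated: d(BCFHT,IKN)=88/5
iteration 7: select BCFHT,IKN (d=88/5); attach at lengths (4/5, 51/20); label the merged cluster BCFHIKNT
final tree: (((B:15/4,(F:3/2,H:3/2):9/4):17/4,(C:5,T:5):3):4/5,(I:25/4,(K:1,N:1):21/4):51/20)
total length: 431/10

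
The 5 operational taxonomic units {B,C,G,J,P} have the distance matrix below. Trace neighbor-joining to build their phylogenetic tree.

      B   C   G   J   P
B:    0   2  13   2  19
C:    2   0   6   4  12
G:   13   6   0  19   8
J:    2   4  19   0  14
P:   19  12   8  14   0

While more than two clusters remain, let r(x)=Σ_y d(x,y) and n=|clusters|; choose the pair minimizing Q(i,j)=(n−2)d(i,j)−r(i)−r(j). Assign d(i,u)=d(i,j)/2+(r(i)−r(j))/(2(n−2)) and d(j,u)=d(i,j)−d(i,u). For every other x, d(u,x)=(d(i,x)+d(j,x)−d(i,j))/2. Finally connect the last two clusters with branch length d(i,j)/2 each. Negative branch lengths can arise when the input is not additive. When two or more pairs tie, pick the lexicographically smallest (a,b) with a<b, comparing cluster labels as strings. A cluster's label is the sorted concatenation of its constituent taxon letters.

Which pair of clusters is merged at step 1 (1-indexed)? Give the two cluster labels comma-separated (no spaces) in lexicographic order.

step 1: merge (G,P) at d=8, Q=-75; branch lengths G→17/6, P→31/6; new cluster GP
  updated: d(B,GP)=12, d(C,GP)=5, d(GP,J)=25/2
step 2: merge (B,J) at d=2, Q=-61/2; branch lengths B→3/8, J→13/8; new cluster BJ
  updated: d(BJ,C)=2, d(BJ,GP)=45/4
step 3: merge (BJ,C) at d=2, Q=-73/4; branch lengths BJ→33/8, C→-17/8; new cluster BCJ
  updated: d(BCJ,GP)=57/8
step 4: merge (BCJ,GP) at d=57/8; branch lengths BCJ→57/16, GP→57/16; new cluster BCGJP
final tree: (((B:3/8,J:13/8):33/8,C:-17/8):57/16,(G:17/6,P:31/6):57/16)
total length: 153/8

G,P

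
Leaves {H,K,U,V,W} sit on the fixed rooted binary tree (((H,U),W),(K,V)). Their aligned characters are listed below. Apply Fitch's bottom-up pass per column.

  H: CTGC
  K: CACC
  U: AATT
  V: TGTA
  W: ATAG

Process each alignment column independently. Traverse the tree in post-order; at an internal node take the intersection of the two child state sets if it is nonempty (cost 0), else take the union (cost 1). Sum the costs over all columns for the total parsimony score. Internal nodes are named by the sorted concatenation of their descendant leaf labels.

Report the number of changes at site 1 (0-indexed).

HU@0: {C} ∪ {A} = {A,C} (union, +1)
HUW@0: {A,C} ∩ {A} = {A} (intersection, +0)
KV@0: {C} ∪ {T} = {C,T} (union, +1)
HKUVW@0: {A} ∪ {C,T} = {A,C,T} (union, +1)
HU@1: {T} ∪ {A} = {A,T} (union, +1)
HUW@1: {A,T} ∩ {T} = {T} (intersection, +0)
KV@1: {A} ∪ {G} = {A,G} (union, +1)
HKUVW@1: {T} ∪ {A,G} = {A,G,T} (union, +1)
HU@2: {G} ∪ {T} = {G,T} (union, +1)
HUW@2: {G,T} ∪ {A} = {A,G,T} (union, +1)
KV@2: {C} ∪ {T} = {C,T} (union, +1)
HKUVW@2: {A,G,T} ∩ {C,T} = {T} (intersection, +0)
HU@3: {C} ∪ {T} = {C,T} (union, +1)
HUW@3: {C,T} ∪ {G} = {C,G,T} (union, +1)
KV@3: {C} ∪ {A} = {A,C} (union, +1)
HKUVW@3: {C,G,T} ∩ {A,C} = {C} (intersection, +0)
per-site changes: [3, 3, 3, 3]; total = 12

3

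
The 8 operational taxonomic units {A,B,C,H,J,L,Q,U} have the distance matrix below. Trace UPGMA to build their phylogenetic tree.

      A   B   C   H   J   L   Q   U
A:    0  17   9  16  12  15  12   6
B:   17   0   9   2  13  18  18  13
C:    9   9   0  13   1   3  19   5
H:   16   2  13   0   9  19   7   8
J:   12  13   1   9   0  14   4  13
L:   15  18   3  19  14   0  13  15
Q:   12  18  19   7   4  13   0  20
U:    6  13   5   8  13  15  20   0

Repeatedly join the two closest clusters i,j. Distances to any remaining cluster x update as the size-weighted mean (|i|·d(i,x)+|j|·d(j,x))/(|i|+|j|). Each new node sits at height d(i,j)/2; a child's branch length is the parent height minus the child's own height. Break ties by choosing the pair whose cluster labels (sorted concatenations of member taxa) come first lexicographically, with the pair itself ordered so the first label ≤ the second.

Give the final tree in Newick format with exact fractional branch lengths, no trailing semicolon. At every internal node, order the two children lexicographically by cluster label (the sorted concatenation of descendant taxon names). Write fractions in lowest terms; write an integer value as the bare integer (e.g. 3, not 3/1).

(((A:3,U:3):11/4,((C:1/2,J:1/2):15/4,L:17/4):3/2):61/60,((B:1,H:1):21/4,Q:25/4):31/60)

step 1: merge (C,J) at d=1; branch lengths C→1/2, J→1/2; new cluster CJ
  updated: d(A,CJ)=21/2, d(B,CJ)=11, d(CJ,H)=11, d(CJ,L)=17/2, d(CJ,Q)=23/2, d(CJ,U)=9
step 2: merge (B,H) at d=2; branch lengths B→1, H→1; new cluster BH
  updated: d(A,BH)=33/2, d(BH,CJ)=11, d(BH,L)=37/2, d(BH,Q)=25/2, d(BH,U)=21/2
step 3: merge (A,U) at d=6; branch lengths A→3, U→3; new cluster AU
  updated: d(AU,BH)=27/2, d(AU,CJ)=39/4, d(AU,L)=15, d(AU,Q)=16
step 4: merge (CJ,L) at d=17/2; branch lengths CJ→15/4, L→17/4; new cluster CJL
  updated: d(AU,CJL)=23/2, d(BH,CJL)=27/2, d(CJL,Q)=12
step 5: merge (AU,CJL) at d=23/2; branch lengths AU→11/4, CJL→3/2; new cluster ACJLU
  updated: d(ACJLU,BH)=27/2, d(ACJLU,Q)=68/5
step 6: merge (BH,Q) at d=25/2; branch lengths BH→21/4, Q→25/4; new cluster BHQ
  updated: d(ACJLU,BHQ)=203/15
step 7: merge (ACJLU,BHQ) at d=203/15; branch lengths ACJLU→61/60, BHQ→31/60; new cluster ABCHJLQU
final tree: (((A:3,U:3):11/4,((C:1/2,J:1/2):15/4,L:17/4):3/2):61/60,((B:1,H:1):21/4,Q:25/4):31/60)
total length: 2057/60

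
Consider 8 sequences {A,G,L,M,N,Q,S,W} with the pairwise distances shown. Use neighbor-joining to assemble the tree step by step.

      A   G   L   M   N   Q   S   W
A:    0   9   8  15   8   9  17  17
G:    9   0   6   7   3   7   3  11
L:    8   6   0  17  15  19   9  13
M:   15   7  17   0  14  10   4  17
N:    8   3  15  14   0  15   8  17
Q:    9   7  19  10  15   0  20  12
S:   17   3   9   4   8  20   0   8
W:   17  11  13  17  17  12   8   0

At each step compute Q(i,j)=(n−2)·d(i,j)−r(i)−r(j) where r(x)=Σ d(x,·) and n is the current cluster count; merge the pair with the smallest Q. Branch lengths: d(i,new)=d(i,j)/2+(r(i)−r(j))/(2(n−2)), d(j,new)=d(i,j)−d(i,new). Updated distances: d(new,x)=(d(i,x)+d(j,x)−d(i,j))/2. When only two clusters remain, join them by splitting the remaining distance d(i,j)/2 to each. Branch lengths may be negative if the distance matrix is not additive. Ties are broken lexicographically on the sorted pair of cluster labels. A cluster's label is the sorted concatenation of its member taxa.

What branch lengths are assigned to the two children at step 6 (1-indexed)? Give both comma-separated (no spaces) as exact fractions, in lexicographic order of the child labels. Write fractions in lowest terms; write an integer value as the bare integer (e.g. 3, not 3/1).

iteration 1: select M,S (d=4, Q=-129); attach at lengths (13/4, 3/4); label the merged cluster MS
  updated: d(A,MS)=14, d(G,MS)=3, d(L,MS)=11, d(MS,N)=9, d(MS,Q)=13, d(MS,W)=21/2
iteration 2: select A,L (d=8, Q=-97); attach at lengths (33/10, 47/10); label the merged cluster AL
  updated: d(AL,G)=7/2, d(AL,MS)=17/2, d(AL,N)=15/2, d(AL,Q)=10, d(AL,W)=11
iteration 3: select Q,W (d=12, Q=-141/2); attach at lengths (87/16, 105/16); label the merged cluster QW
  updated: d(AL,QW)=9/2, d(G,QW)=3, d(MS,QW)=23/4, d(N,QW)=10
iteration 4: select AL,QW (d=9/2, Q=-135/4); attach at lengths (19/8, 17/8); label the merged cluster ALQW
  updated: d(ALQW,G)=1, d(ALQW,MS)=39/8, d(ALQW,N)=13/2
iteration 5: select ALQW,MS (d=39/8, Q=-39/2); attach at lengths (21/16, 57/16); label the merged cluster ALMQSW
  updated: d(ALMQSW,G)=-7/16, d(ALMQSW,N)=85/16
iteration 6: select ALMQSW,G (d=-7/16, Q=-63/8); attach at lengths (15/16, -11/8); label the merged cluster AGLMQSW
  updated: d(AGLMQSW,N)=35/8
iteration 7: select AGLMQSW,N (d=35/8); attach at lengths (35/16, 35/16); label the merged cluster AGLMNQSW
final tree: (((((A:33/10,L:47/10):19/8,(Q:87/16,W:105/16):17/8):21/16,(M:13/4,S:3/4):57/16):15/16,G:-11/8):35/16,N:35/16)
total length: 597/16

15/16,-11/8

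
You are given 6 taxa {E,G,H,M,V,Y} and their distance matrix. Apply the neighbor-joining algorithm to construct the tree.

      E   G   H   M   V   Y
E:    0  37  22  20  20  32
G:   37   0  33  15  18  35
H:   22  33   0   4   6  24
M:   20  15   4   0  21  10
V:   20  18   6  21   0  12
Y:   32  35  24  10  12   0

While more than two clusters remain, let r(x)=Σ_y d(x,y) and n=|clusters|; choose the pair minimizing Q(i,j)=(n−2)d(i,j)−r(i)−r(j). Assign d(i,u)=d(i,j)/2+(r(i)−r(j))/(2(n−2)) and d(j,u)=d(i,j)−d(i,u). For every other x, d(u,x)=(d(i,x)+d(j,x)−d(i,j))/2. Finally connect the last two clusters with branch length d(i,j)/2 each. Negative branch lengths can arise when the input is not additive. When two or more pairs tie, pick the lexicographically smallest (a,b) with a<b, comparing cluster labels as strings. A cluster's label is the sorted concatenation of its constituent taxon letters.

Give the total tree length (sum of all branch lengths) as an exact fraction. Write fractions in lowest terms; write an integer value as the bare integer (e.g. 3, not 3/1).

iteration 1: select G,M (d=15, Q=-148); attach at lengths (16, -1); label the merged cluster GM
  updated: d(E,GM)=21, d(GM,H)=11, d(GM,V)=12, d(GM,Y)=15
iteration 2: select GM,Y (d=15, Q=-97); attach at lengths (7/2, 23/2); label the merged cluster GMY
  updated: d(E,GMY)=19, d(GMY,H)=10, d(GMY,V)=9/2
iteration 3: select E,GMY (d=19, Q=-113/2); attach at lengths (131/8, 21/8); label the merged cluster EGMY
  updated: d(EGMY,H)=13/2, d(EGMY,V)=11/4
iteration 4: select EGMY,H (d=13/2, Q=-61/4); attach at lengths (13/8, 39/8); label the merged cluster EGHMY
  updated: d(EGHMY,V)=9/8
iteration 5: select EGHMY,V (d=9/8); attach at lengths (9/16, 9/16); label the merged cluster EGHMVY
final tree: (((E:131/8,((G:16,M:-1):7/2,Y:23/2):21/8):13/8,H:39/8):9/16,V:9/16)
total length: 453/8

453/8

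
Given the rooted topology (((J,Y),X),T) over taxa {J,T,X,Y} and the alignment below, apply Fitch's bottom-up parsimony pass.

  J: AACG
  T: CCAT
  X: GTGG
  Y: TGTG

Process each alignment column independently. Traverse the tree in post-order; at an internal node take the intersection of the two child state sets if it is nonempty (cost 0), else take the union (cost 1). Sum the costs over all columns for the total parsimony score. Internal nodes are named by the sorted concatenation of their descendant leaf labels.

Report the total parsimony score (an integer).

JY@0: {A} ∪ {T} = {A,T} (union, +1)
JXY@0: {A,T} ∪ {G} = {A,G,T} (union, +1)
JTXY@0: {A,G,T} ∪ {C} = {A,C,G,T} (union, +1)
JY@1: {A} ∪ {G} = {A,G} (union, +1)
JXY@1: {A,G} ∪ {T} = {A,G,T} (union, +1)
JTXY@1: {A,G,T} ∪ {C} = {A,C,G,T} (union, +1)
JY@2: {C} ∪ {T} = {C,T} (union, +1)
JXY@2: {C,T} ∪ {G} = {C,G,T} (union, +1)
JTXY@2: {C,G,T} ∪ {A} = {A,C,G,T} (union, +1)
JY@3: {G} ∩ {G} = {G} (intersection, +0)
JXY@3: {G} ∩ {G} = {G} (intersection, +0)
JTXY@3: {G} ∪ {T} = {G,T} (union, +1)
per-site changes: [3, 3, 3, 1]; total = 10

10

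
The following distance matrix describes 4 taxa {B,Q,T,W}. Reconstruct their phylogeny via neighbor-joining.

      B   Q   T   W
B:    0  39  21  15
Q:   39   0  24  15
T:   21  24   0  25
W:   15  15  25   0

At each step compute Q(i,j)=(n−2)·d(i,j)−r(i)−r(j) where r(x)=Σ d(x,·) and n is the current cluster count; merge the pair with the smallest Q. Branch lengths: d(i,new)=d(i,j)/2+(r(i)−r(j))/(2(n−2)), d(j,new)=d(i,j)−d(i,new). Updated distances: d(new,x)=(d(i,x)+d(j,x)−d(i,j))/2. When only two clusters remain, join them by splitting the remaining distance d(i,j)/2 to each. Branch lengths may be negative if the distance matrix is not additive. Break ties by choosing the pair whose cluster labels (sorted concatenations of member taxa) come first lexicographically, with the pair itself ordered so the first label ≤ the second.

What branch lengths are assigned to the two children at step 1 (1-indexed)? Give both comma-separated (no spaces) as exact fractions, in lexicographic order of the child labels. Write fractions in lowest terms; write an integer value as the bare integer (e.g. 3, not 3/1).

1. join B+T (d=21, Q=-103) ⇒ BT; edges |B|=47/4, |T|=37/4
  updated: d(BT,Q)=21, d(BT,W)=19/2
2. join BT+Q (d=21, Q=-91/2) ⇒ BQT; edges |BT|=31/4, |Q|=53/4
  updated: d(BQT,W)=7/4
3. join BQT+W (d=7/4) ⇒ BQTW; edges |BQT|=7/8, |W|=7/8
final tree: (((B:47/4,T:37/4):31/4,Q:53/4):7/8,W:7/8)
total length: 175/4

47/4,37/4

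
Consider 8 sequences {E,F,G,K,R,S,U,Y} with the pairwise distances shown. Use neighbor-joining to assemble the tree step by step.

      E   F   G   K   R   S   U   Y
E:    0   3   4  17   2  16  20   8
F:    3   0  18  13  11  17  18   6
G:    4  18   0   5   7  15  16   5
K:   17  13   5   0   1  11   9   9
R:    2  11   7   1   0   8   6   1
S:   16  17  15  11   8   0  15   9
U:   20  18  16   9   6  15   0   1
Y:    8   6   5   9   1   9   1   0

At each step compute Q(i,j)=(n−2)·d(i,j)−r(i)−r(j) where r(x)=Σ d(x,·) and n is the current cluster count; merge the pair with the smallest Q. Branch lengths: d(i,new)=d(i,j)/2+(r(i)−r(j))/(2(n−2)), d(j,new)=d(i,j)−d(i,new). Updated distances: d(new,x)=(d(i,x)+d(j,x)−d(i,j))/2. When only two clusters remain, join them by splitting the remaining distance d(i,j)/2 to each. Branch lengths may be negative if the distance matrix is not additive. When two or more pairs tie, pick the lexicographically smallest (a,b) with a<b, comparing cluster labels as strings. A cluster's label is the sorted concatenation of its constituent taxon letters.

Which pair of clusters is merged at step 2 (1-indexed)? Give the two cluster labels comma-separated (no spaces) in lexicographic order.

U,Y

step 1: merge (E,F) at d=3, Q=-138; branch lengths E→1/6, F→17/6; new cluster EF
  updated: d(EF,G)=19/2, d(EF,K)=27/2, d(EF,R)=5, d(EF,S)=15, d(EF,U)=35/2, d(EF,Y)=11/2
step 2: merge (U,Y) at d=1, Q=-90; branch lengths U→39/10, Y→-29/10; new cluster UY
  updated: d(EF,UY)=11, d(G,UY)=10, d(K,UY)=17/2, d(R,UY)=3, d(S,UY)=23/2
step 3: merge (G,K) at d=5, Q=-131/2; branch lengths G→55/16, K→25/16; new cluster GK
  updated: d(EF,GK)=9, d(GK,R)=3/2, d(GK,S)=21/2, d(GK,UY)=27/4
step 4: merge (S,UY) at d=23/2, Q=-171/4; branch lengths S→63/8, UY→29/8; new cluster SUY
  updated: d(EF,SUY)=29/4, d(GK,SUY)=23/8, d(R,SUY)=-1/4
step 5: merge (EF,R) at d=5, Q=-35/2; branch lengths EF→25/4, R→-5/4; new cluster EFR
  updated: d(EFR,GK)=11/4, d(EFR,SUY)=1
step 6: merge (EFR,GK) at d=11/4, Q=-53/8; branch lengths EFR→7/16, GK→37/16; new cluster EFGKR
  updated: d(EFGKR,SUY)=9/16
step 7: merge (EFGKR,SUY) at d=9/16; branch lengths EFGKR→9/32, SUY→9/32; new cluster EFGKRSUY
final tree: ((((E:1/6,F:17/6):25/4,R:-5/4):7/16,(G:55/16,K:25/16):37/16):9/32,(S:63/8,(U:39/10,Y:-29/10):29/8):9/32)
total length: 461/16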